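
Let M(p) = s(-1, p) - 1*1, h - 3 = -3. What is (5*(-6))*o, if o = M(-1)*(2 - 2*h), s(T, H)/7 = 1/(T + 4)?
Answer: -80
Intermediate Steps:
h = 0 (h = 3 - 3 = 0)
s(T, H) = 7/(4 + T) (s(T, H) = 7/(T + 4) = 7/(4 + T))
M(p) = 4/3 (M(p) = 7/(4 - 1) - 1*1 = 7/3 - 1 = 4/3)
o = 8/3 (o = 4*(2 - 2*0)/3 = 4*(2 + 0)/3 = (4/3)*2 = 8/3 ≈ 2.6667)
(5*(-6))*o = (5*(-6))*(8/3) = -30*8/3 = -80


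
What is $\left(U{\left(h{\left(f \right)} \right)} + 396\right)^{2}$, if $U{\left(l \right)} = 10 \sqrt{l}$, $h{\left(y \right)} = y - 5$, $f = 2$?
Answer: $156516 + 7920 i \sqrt{3} \approx 1.5652 \cdot 10^{5} + 13718.0 i$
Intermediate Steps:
$h{\left(y \right)} = -5 + y$
$\left(U{\left(h{\left(f \right)} \right)} + 396\right)^{2} = \left(10 \sqrt{-5 + 2} + 396\right)^{2} = \left(10 \sqrt{-3} + 396\right)^{2} = \left(10 i \sqrt{3} + 396\right)^{2} = \left(396 + 10 i \sqrt{3}\right)^{2}$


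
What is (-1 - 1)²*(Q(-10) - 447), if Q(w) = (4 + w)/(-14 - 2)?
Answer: -3573/2 ≈ -1786.5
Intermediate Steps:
Q(w) = -¼ - w/16 (Q(w) = (4 + w)/(-16) = (4 + w)*(-1/16) = -¼ - w/16)
(-1 - 1)²*(Q(-10) - 447) = (-1 - 1)²*((-¼ - 1/16*(-10)) - 447) = (-2)²*((-¼ + 5/8) - 447) = 4*(3/8 - 447) = 4*(-3573/8) = -3573/2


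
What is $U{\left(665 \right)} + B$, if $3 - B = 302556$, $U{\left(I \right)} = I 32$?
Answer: $-281273$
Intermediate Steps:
$U{\left(I \right)} = 32 I$
$B = -302553$ ($B = 3 - 302556 = -302553$)
$U{\left(665 \right)} + B = 32 \cdot 665 - 302553 = 21280 - 302553 = -281273$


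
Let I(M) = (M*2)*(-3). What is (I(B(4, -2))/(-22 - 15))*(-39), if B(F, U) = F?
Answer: -936/37 ≈ -25.297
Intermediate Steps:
I(M) = -6*M (I(M) = (2*M)*(-3) = -6*M)
(I(B(4, -2))/(-22 - 15))*(-39) = ((-6*4)/(-22 - 15))*(-39) = (-24/(-37))*(-39) = -1/37*(-24)*(-39) = (24/37)*(-39) = -936/37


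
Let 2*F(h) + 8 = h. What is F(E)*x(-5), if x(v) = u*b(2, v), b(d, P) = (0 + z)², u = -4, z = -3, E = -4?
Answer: 216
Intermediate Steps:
F(h) = -4 + h/2
b(d, P) = 9 (b(d, P) = (0 - 3)² = (-3)² = 9)
x(v) = -36 (x(v) = -4*9 = -36)
F(E)*x(-5) = (-4 + (½)*(-4))*(-36) = (-4 - 2)*(-36) = -6*(-36) = 216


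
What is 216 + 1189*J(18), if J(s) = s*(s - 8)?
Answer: 214236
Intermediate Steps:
J(s) = s*(-8 + s)
216 + 1189*J(18) = 216 + 1189*(18*(-8 + 18)) = 216 + 1189*(18*10) = 216 + 1189*180 = 216 + 214020 = 214236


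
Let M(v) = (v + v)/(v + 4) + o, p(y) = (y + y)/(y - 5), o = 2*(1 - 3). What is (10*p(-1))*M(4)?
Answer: -10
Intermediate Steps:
o = -4 (o = 2*(-2) = -4)
p(y) = 2*y/(-5 + y) (p(y) = (2*y)/(-5 + y) = 2*y/(-5 + y))
M(v) = -4 + 2*v/(4 + v) (M(v) = (v + v)/(v + 4) - 4 = (2*v)/(4 + v) - 4 = 2*v/(4 + v) - 4 = -4 + 2*v/(4 + v))
(10*p(-1))*M(4) = (10*(2*(-1)/(-5 - 1)))*(2*(-8 - 1*4)/(4 + 4)) = (10*(2*(-1)/(-6)))*(2*(-8 - 4)/8) = (10*(2*(-1)*(-⅙)))*(2*(⅛)*(-12)) = (10*(⅓))*(-3) = (10/3)*(-3) = -10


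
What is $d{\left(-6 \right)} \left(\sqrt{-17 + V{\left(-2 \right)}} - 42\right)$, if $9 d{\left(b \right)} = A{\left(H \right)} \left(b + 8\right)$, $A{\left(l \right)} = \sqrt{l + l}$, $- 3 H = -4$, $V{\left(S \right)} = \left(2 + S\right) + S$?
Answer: $\frac{4 \sqrt{6} \left(-42 + i \sqrt{19}\right)}{27} \approx -15.241 + 1.5818 i$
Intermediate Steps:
$V{\left(S \right)} = 2 + 2 S$
$H = \frac{4}{3}$ ($H = \left(- \frac{1}{3}\right) \left(-4\right) = \frac{4}{3} \approx 1.3333$)
$A{\left(l \right)} = \sqrt{2} \sqrt{l}$ ($A{\left(l \right)} = \sqrt{2 l} = \sqrt{2} \sqrt{l}$)
$d{\left(b \right)} = \frac{2 \sqrt{6} \left(8 + b\right)}{27}$ ($d{\left(b \right)} = \frac{\sqrt{2} \sqrt{\frac{4}{3}} \left(b + 8\right)}{9} = \frac{\sqrt{2} \frac{2 \sqrt{3}}{3} \left(8 + b\right)}{9} = \frac{\frac{2 \sqrt{6}}{3} \left(8 + b\right)}{9} = \frac{\frac{2}{3} \sqrt{6} \left(8 + b\right)}{9} = \frac{2 \sqrt{6} \left(8 + b\right)}{27}$)
$d{\left(-6 \right)} \left(\sqrt{-17 + V{\left(-2 \right)}} - 42\right) = \frac{2 \sqrt{6} \left(8 - 6\right)}{27} \left(\sqrt{-17 + \left(2 + 2 \left(-2\right)\right)} - 42\right) = \frac{2}{27} \sqrt{6} \cdot 2 \left(\sqrt{-17 + \left(2 - 4\right)} - 42\right) = \frac{4 \sqrt{6}}{27} \left(\sqrt{-17 - 2} - 42\right) = \frac{4 \sqrt{6}}{27} \left(\sqrt{-19} - 42\right) = \frac{4 \sqrt{6}}{27} \left(i \sqrt{19} - 42\right) = \frac{4 \sqrt{6}}{27} \left(-42 + i \sqrt{19}\right) = \frac{4 \sqrt{6} \left(-42 + i \sqrt{19}\right)}{27}$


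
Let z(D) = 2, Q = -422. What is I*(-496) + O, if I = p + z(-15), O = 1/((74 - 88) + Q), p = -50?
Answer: 10380287/436 ≈ 23808.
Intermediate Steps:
O = -1/436 (O = 1/((74 - 88) - 422) = 1/(-14 - 422) = 1/(-436) = -1/436 ≈ -0.0022936)
I = -48 (I = -50 + 2 = -48)
I*(-496) + O = -48*(-496) - 1/436 = 23808 - 1/436 = 10380287/436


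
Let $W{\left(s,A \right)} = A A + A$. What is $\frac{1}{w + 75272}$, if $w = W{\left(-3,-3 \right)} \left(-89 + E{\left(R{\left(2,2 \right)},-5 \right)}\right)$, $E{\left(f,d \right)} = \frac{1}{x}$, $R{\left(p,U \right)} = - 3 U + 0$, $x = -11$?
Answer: $\frac{11}{822112} \approx 1.338 \cdot 10^{-5}$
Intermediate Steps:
$W{\left(s,A \right)} = A + A^{2}$ ($W{\left(s,A \right)} = A^{2} + A = A + A^{2}$)
$R{\left(p,U \right)} = - 3 U$
$E{\left(f,d \right)} = - \frac{1}{11}$ ($E{\left(f,d \right)} = \frac{1}{-11} = - \frac{1}{11}$)
$w = - \frac{5880}{11}$ ($w = - 3 \left(1 - 3\right) \left(-89 - \frac{1}{11}\right) = \left(-3\right) \left(-2\right) \left(- \frac{980}{11}\right) = 6 \left(- \frac{980}{11}\right) = - \frac{5880}{11} \approx -534.54$)
$\frac{1}{w + 75272} = \frac{1}{- \frac{5880}{11} + 75272} = \frac{1}{\frac{822112}{11}} = \frac{11}{822112}$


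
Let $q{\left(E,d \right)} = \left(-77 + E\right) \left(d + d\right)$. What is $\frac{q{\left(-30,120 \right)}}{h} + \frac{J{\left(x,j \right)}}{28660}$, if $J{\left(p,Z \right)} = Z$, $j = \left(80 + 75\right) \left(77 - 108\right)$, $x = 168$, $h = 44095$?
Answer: $- \frac{37914611}{50550508} \approx -0.75003$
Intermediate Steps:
$j = -4805$ ($j = 155 \left(-31\right) = -4805$)
$q{\left(E,d \right)} = 2 d \left(-77 + E\right)$ ($q{\left(E,d \right)} = \left(-77 + E\right) 2 d = 2 d \left(-77 + E\right)$)
$\frac{q{\left(-30,120 \right)}}{h} + \frac{J{\left(x,j \right)}}{28660} = \frac{2 \cdot 120 \left(-77 - 30\right)}{44095} - \frac{4805}{28660} = 2 \cdot 120 \left(-107\right) \frac{1}{44095} - \frac{961}{5732} = \left(-25680\right) \frac{1}{44095} - \frac{961}{5732} = - \frac{5136}{8819} - \frac{961}{5732} = - \frac{37914611}{50550508}$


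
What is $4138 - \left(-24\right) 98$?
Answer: $6490$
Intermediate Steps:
$4138 - \left(-24\right) 98 = 4138 - -2352 = 4138 + 2352 = 6490$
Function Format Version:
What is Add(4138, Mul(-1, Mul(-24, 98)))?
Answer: 6490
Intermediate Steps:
Add(4138, Mul(-1, Mul(-24, 98))) = Add(4138, Mul(-1, -2352)) = Add(4138, 2352) = 6490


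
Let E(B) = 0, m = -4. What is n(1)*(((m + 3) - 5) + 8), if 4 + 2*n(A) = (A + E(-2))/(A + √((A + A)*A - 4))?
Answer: (-4*√2 + 3*I)/(√2 - I) ≈ -3.6667 - 0.4714*I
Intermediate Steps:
n(A) = -2 + A/(2*(A + √(-4 + 2*A²))) (n(A) = -2 + ((A + 0)/(A + √((A + A)*A - 4)))/2 = -2 + (A/(A + √((2*A)*A - 4)))/2 = -2 + (A/(A + √(2*A² - 4)))/2 = -2 + (A/(A + √(-4 + 2*A²)))/2 = -2 + A/(2*(A + √(-4 + 2*A²))))
n(1)*(((m + 3) - 5) + 8) = ((-2*√(-4 + 2*1²) - 3/2*1)/(1 + √2*√(-2 + 1²)))*(((-4 + 3) - 5) + 8) = ((-2*√(-4 + 2*1) - 3/2)/(1 + √2*√(-2 + 1)))*((-1 - 5) + 8) = ((-2*√(-4 + 2) - 3/2)/(1 + √2*√(-1)))*(-6 + 8) = ((-2*I*√2 - 3/2)/(1 + √2*I))*2 = ((-2*I*√2 - 3/2)/(1 + I*√2))*2 = ((-3/2 - 2*I*√2)/(1 + I*√2))*2 = 2*(-3/2 - 2*I*√2)/(1 + I*√2)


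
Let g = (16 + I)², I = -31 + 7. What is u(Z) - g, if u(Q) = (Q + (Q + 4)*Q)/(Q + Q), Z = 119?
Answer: -2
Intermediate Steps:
I = -24
g = 64 (g = (16 - 24)² = (-8)² = 64)
u(Q) = (Q + Q*(4 + Q))/(2*Q) (u(Q) = (Q + (4 + Q)*Q)/((2*Q)) = (Q + Q*(4 + Q))*(1/(2*Q)) = (Q + Q*(4 + Q))/(2*Q))
u(Z) - g = (5/2 + (½)*119) - 1*64 = (5/2 + 119/2) - 64 = 62 - 64 = -2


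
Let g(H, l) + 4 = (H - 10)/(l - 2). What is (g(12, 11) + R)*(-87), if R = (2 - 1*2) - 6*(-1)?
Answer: -580/3 ≈ -193.33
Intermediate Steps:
g(H, l) = -4 + (-10 + H)/(-2 + l) (g(H, l) = -4 + (H - 10)/(l - 2) = -4 + (-10 + H)/(-2 + l))
R = 6 (R = (2 - 2) + 6 = 0 + 6 = 6)
(g(12, 11) + R)*(-87) = ((-2 + 12 - 4*11)/(-2 + 11) + 6)*(-87) = ((-2 + 12 - 44)/9 + 6)*(-87) = ((⅑)*(-34) + 6)*(-87) = (-34/9 + 6)*(-87) = (20/9)*(-87) = -580/3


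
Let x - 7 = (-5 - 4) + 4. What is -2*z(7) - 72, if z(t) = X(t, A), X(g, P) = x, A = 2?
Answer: -76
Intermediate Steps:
x = 2 (x = 7 + ((-5 - 4) + 4) = 7 + (-9 + 4) = 7 - 5 = 2)
X(g, P) = 2
z(t) = 2
-2*z(7) - 72 = -2*2 - 72 = -4 - 72 = -76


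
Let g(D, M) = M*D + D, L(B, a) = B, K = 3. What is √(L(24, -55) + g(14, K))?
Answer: 4*√5 ≈ 8.9443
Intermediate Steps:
g(D, M) = D + D*M (g(D, M) = D*M + D = D + D*M)
√(L(24, -55) + g(14, K)) = √(24 + 14*(1 + 3)) = √(24 + 14*4) = √(24 + 56) = √80 = 4*√5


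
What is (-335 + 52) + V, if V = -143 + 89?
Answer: -337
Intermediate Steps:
V = -54
(-335 + 52) + V = (-335 + 52) - 54 = -283 - 54 = -337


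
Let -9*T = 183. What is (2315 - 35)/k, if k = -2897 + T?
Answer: -855/1094 ≈ -0.78154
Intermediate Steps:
T = -61/3 (T = -1/9*183 = -61/3 ≈ -20.333)
k = -8752/3 (k = -2897 - 61/3 = -8752/3 ≈ -2917.3)
(2315 - 35)/k = (2315 - 35)/(-8752/3) = 2280*(-3/8752) = -855/1094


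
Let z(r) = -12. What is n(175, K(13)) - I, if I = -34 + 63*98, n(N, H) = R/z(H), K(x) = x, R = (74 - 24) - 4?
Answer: -36863/6 ≈ -6143.8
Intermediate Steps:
R = 46 (R = 50 - 4 = 46)
n(N, H) = -23/6 (n(N, H) = 46/(-12) = 46*(-1/12) = -23/6)
I = 6140 (I = -34 + 6174 = 6140)
n(175, K(13)) - I = -23/6 - 1*6140 = -23/6 - 6140 = -36863/6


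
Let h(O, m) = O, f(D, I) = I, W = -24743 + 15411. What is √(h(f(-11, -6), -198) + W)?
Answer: I*√9338 ≈ 96.633*I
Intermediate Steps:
W = -9332
√(h(f(-11, -6), -198) + W) = √(-6 - 9332) = √(-9338) = I*√9338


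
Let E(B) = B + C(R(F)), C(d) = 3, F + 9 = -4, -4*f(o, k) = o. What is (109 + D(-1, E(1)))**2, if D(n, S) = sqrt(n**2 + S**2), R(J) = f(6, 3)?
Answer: (109 + sqrt(17))**2 ≈ 12797.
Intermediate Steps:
f(o, k) = -o/4
F = -13 (F = -9 - 4 = -13)
R(J) = -3/2 (R(J) = -1/4*6 = -3/2)
E(B) = 3 + B (E(B) = B + 3 = 3 + B)
D(n, S) = sqrt(S**2 + n**2)
(109 + D(-1, E(1)))**2 = (109 + sqrt((3 + 1)**2 + (-1)**2))**2 = (109 + sqrt(4**2 + 1))**2 = (109 + sqrt(16 + 1))**2 = (109 + sqrt(17))**2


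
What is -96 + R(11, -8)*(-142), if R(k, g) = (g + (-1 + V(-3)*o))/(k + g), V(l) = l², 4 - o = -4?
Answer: -3078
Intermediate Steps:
o = 8 (o = 4 - 1*(-4) = 4 + 4 = 8)
R(k, g) = (71 + g)/(g + k) (R(k, g) = (g + (-1 + (-3)²*8))/(k + g) = (g + (-1 + 9*8))/(g + k) = (g + (-1 + 72))/(g + k) = (g + 71)/(g + k) = (71 + g)/(g + k))
-96 + R(11, -8)*(-142) = -96 + ((71 - 8)/(-8 + 11))*(-142) = -96 + (63/3)*(-142) = -96 + ((⅓)*63)*(-142) = -96 + 21*(-142) = -96 - 2982 = -3078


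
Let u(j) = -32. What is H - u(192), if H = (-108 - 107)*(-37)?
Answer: 7987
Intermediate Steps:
H = 7955 (H = -215*(-37) = 7955)
H - u(192) = 7955 - 1*(-32) = 7955 + 32 = 7987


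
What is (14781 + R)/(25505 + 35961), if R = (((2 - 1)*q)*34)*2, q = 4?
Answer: 15053/61466 ≈ 0.24490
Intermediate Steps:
R = 272 (R = (((2 - 1)*4)*34)*2 = ((1*4)*34)*2 = (4*34)*2 = 136*2 = 272)
(14781 + R)/(25505 + 35961) = (14781 + 272)/(25505 + 35961) = 15053/61466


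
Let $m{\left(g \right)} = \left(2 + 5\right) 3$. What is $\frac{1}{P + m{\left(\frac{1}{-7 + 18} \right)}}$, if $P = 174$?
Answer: $\frac{1}{195} \approx 0.0051282$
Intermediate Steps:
$m{\left(g \right)} = 21$ ($m{\left(g \right)} = 7 \cdot 3 = 21$)
$\frac{1}{P + m{\left(\frac{1}{-7 + 18} \right)}} = \frac{1}{174 + 21} = \frac{1}{195}$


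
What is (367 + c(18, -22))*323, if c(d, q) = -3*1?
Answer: 117572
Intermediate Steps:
c(d, q) = -3
(367 + c(18, -22))*323 = (367 - 3)*323 = 364*323 = 117572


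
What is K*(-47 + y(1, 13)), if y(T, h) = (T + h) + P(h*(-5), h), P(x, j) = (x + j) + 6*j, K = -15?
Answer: 105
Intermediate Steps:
P(x, j) = x + 7*j (P(x, j) = (j + x) + 6*j = x + 7*j)
y(T, h) = T + 3*h (y(T, h) = (T + h) + (h*(-5) + 7*h) = (T + h) + (-5*h + 7*h) = (T + h) + 2*h = T + 3*h)
K*(-47 + y(1, 13)) = -15*(-47 + (1 + 3*13)) = -15*(-47 + (1 + 39)) = -15*(-47 + 40) = -15*(-7) = 105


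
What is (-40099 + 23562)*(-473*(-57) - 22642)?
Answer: -71423303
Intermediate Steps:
(-40099 + 23562)*(-473*(-57) - 22642) = -16537*(26961 - 22642) = -16537*4319 = -71423303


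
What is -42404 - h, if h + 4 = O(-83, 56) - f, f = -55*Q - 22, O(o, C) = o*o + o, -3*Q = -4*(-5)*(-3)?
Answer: -50328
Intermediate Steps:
Q = 20 (Q = -(-4*(-5))*(-3)/3 = -20*(-3)/3 = -1/3*(-60) = 20)
O(o, C) = o + o**2 (O(o, C) = o**2 + o = o + o**2)
f = -1122 (f = -55*20 - 22 = -1100 - 22 = -1122)
h = 7924 (h = -4 + (-83*(1 - 83) - 1*(-1122)) = -4 + (-83*(-82) + 1122) = -4 + (6806 + 1122) = -4 + 7928 = 7924)
-42404 - h = -42404 - 1*7924 = -42404 - 7924 = -50328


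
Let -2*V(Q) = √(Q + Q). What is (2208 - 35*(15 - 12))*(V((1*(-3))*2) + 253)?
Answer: 532059 - 2103*I*√3 ≈ 5.3206e+5 - 3642.5*I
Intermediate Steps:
V(Q) = -√2*√Q/2 (V(Q) = -√(Q + Q)/2 = -√2*√Q/2)
(2208 - 35*(15 - 12))*(V((1*(-3))*2) + 253) = (2208 - 35*(15 - 12))*(-√2*√((1*(-3))*2)/2 + 253) = (2208 - 35*3)*(-√2*√(-3*2)/2 + 253) = (2208 - 105)*(-√2*√(-6)/2 + 253) = 2103*(-√2*I*√6/2 + 253) = 2103*(-I*√3 + 253) = 2103*(253 - I*√3) = 532059 - 2103*I*√3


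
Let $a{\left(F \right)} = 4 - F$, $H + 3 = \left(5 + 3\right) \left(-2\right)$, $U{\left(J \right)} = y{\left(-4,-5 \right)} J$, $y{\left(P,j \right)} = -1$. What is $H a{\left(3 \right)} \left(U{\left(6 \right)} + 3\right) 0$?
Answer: $0$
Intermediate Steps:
$U{\left(J \right)} = - J$
$H = -19$ ($H = -3 + \left(5 + 3\right) \left(-2\right) = -3 + 8 \left(-2\right) = -3 - 16 = -19$)
$H a{\left(3 \right)} \left(U{\left(6 \right)} + 3\right) 0 = - 19 \left(4 - 3\right) \left(\left(-1\right) 6 + 3\right) 0 = - 19 \left(4 - 3\right) \left(-6 + 3\right) 0 = \left(-19\right) 1 \left(\left(-3\right) 0\right) = \left(-19\right) 0 = 0$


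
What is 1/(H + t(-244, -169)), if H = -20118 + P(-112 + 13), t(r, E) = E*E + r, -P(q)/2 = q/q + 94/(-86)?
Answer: 43/352565 ≈ 0.00012196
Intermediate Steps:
P(q) = 8/43 (P(q) = -2*(q/q + 94/(-86)) = -2*(1 + 94*(-1/86)) = -2*(1 - 47/43) = -2*(-4/43) = 8/43)
t(r, E) = r + E² (t(r, E) = E² + r = r + E²)
H = -865066/43 (H = -20118 + 8/43 = -865066/43 ≈ -20118.)
1/(H + t(-244, -169)) = 1/(-865066/43 + (-244 + (-169)²)) = 1/(-865066/43 + (-244 + 28561)) = 1/(-865066/43 + 28317) = 1/(352565/43) = 43/352565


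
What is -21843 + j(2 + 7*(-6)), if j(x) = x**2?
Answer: -20243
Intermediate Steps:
-21843 + j(2 + 7*(-6)) = -21843 + (2 + 7*(-6))**2 = -21843 + (2 - 42)**2 = -21843 + (-40)**2 = -21843 + 1600 = -20243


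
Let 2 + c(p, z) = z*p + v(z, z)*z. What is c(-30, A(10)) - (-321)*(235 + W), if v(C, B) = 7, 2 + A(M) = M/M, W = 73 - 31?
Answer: 88938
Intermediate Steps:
W = 42
A(M) = -1 (A(M) = -2 + M/M = -2 + 1 = -1)
c(p, z) = -2 + 7*z + p*z (c(p, z) = -2 + (z*p + 7*z) = -2 + (p*z + 7*z) = -2 + (7*z + p*z) = -2 + 7*z + p*z)
c(-30, A(10)) - (-321)*(235 + W) = (-2 + 7*(-1) - 30*(-1)) - (-321)*(235 + 42) = (-2 - 7 + 30) - (-321)*277 = 21 - 1*(-88917) = 21 + 88917 = 88938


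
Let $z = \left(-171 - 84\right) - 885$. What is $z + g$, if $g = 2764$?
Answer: $1624$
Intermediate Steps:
$z = -1140$ ($z = -255 - 885 = -1140$)
$z + g = -1140 + 2764 = 1624$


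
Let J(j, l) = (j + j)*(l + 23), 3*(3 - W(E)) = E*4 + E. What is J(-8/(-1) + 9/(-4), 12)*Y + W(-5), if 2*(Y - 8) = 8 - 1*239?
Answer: -519089/12 ≈ -43257.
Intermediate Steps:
W(E) = 3 - 5*E/3 (W(E) = 3 - (E*4 + E)/3 = 3 - (4*E + E)/3 = 3 - 5*E/3)
Y = -215/2 (Y = 8 + (8 - 1*239)/2 = 8 + (8 - 239)/2 = 8 + (½)*(-231) = 8 - 231/2 = -215/2 ≈ -107.50)
J(j, l) = 2*j*(23 + l) (J(j, l) = (2*j)*(23 + l) = 2*j*(23 + l))
J(-8/(-1) + 9/(-4), 12)*Y + W(-5) = (2*(-8/(-1) + 9/(-4))*(23 + 12))*(-215/2) + (3 - 5/3*(-5)) = (2*(-8*(-1) + 9*(-¼))*35)*(-215/2) + (3 + 25/3) = (2*(8 - 9/4)*35)*(-215/2) + 34/3 = (2*(23/4)*35)*(-215/2) + 34/3 = (805/2)*(-215/2) + 34/3 = -173075/4 + 34/3 = -519089/12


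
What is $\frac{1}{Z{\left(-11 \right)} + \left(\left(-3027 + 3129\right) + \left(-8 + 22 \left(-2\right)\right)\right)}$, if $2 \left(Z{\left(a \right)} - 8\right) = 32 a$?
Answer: $- \frac{1}{118} \approx -0.0084746$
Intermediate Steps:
$Z{\left(a \right)} = 8 + 16 a$ ($Z{\left(a \right)} = 8 + \frac{32 a}{2} = 8 + 16 a$)
$\frac{1}{Z{\left(-11 \right)} + \left(\left(-3027 + 3129\right) + \left(-8 + 22 \left(-2\right)\right)\right)} = \frac{1}{\left(8 + 16 \left(-11\right)\right) + \left(\left(-3027 + 3129\right) + \left(-8 + 22 \left(-2\right)\right)\right)} = \frac{1}{\left(8 - 176\right) + \left(102 - 52\right)} = \frac{1}{-168 + \left(102 - 52\right)} = \frac{1}{-168 + 50} = \frac{1}{-118} = - \frac{1}{118}$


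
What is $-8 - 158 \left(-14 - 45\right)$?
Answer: $9314$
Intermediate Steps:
$-8 - 158 \left(-14 - 45\right) = -8 - -9322 = -8 + 9322 = 9314$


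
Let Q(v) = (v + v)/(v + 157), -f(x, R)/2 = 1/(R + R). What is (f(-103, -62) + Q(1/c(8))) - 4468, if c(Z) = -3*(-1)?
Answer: -32687739/7316 ≈ -4468.0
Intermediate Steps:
c(Z) = 3
f(x, R) = -1/R (f(x, R) = -2/(R + R) = -2*1/(2*R) = -1/R)
Q(v) = 2*v/(157 + v) (Q(v) = (2*v)/(157 + v) = 2*v/(157 + v))
(f(-103, -62) + Q(1/c(8))) - 4468 = (-1/(-62) + 2/(3*(157 + 1/3))) - 4468 = (-1*(-1/62) + 2*(⅓)/(157 + ⅓)) - 4468 = (1/62 + 2*(⅓)/(472/3)) - 4468 = (1/62 + 2*(⅓)*(3/472)) - 4468 = (1/62 + 1/236) - 4468 = 149/7316 - 4468 = -32687739/7316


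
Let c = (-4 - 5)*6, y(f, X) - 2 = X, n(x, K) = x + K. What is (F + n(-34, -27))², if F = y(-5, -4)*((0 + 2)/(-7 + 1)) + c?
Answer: 117649/9 ≈ 13072.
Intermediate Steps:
n(x, K) = K + x
y(f, X) = 2 + X
c = -54 (c = -9*6 = -54)
F = -160/3 (F = (2 - 4)*((0 + 2)/(-7 + 1)) - 54 = -4/(-6) - 54 = -4*(-1)/6 - 54 = -2*(-⅓) - 54 = ⅔ - 54 = -160/3 ≈ -53.333)
(F + n(-34, -27))² = (-160/3 + (-27 - 34))² = (-160/3 - 61)² = (-343/3)² = 117649/9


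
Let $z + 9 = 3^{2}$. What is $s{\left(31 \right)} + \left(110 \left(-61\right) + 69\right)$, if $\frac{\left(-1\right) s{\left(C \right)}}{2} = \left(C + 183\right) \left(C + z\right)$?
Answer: $-19909$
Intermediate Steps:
$z = 0$ ($z = -9 + 3^{2} = -9 + 9 = 0$)
$s{\left(C \right)} = - 2 C \left(183 + C\right)$ ($s{\left(C \right)} = - 2 \left(C + 183\right) \left(C + 0\right) = - 2 \left(183 + C\right) C = - 2 C \left(183 + C\right)$)
$s{\left(31 \right)} + \left(110 \left(-61\right) + 69\right) = 2 \cdot 31 \left(-183 - 31\right) + \left(110 \left(-61\right) + 69\right) = 2 \cdot 31 \left(-183 - 31\right) + \left(-6710 + 69\right) = 2 \cdot 31 \left(-214\right) - 6641 = -13268 - 6641 = -19909$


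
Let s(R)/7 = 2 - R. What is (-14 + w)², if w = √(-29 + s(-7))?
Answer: (14 - √34)² ≈ 66.733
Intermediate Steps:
s(R) = 14 - 7*R (s(R) = 7*(2 - R) = 14 - 7*R)
w = √34 (w = √(-29 + (14 - 7*(-7))) = √(-29 + (14 + 49)) = √(-29 + 63) = √34 ≈ 5.8309)
(-14 + w)² = (-14 + √34)²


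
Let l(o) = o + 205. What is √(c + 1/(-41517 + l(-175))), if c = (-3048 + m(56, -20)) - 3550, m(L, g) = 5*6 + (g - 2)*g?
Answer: I*√10547336965119/41487 ≈ 78.281*I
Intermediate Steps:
l(o) = 205 + o
m(L, g) = 30 + g*(-2 + g) (m(L, g) = 30 + (-2 + g)*g = 30 + g*(-2 + g))
c = -6128 (c = (-3048 + (30 + (-20)² - 2*(-20))) - 3550 = (-3048 + (30 + 400 + 40)) - 3550 = (-3048 + 470) - 3550 = -2578 - 3550 = -6128)
√(c + 1/(-41517 + l(-175))) = √(-6128 + 1/(-41517 + (205 - 175))) = √(-6128 + 1/(-41517 + 30)) = √(-6128 + 1/(-41487)) = √(-6128 - 1/41487) = √(-254232337/41487) = I*√10547336965119/41487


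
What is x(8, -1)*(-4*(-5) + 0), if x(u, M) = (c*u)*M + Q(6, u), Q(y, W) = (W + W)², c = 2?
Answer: 4800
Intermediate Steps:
Q(y, W) = 4*W² (Q(y, W) = (2*W)² = 4*W²)
x(u, M) = 4*u² + 2*M*u (x(u, M) = (2*u)*M + 4*u² = 2*M*u + 4*u² = 4*u² + 2*M*u)
x(8, -1)*(-4*(-5) + 0) = (2*8*(-1 + 2*8))*(-4*(-5) + 0) = (2*8*(-1 + 16))*(20 + 0) = (2*8*15)*20 = 240*20 = 4800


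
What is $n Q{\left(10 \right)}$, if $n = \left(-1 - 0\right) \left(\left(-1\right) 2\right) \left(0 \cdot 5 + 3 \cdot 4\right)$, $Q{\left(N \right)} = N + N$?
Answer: $480$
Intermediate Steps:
$Q{\left(N \right)} = 2 N$
$n = 24$ ($n = \left(-1 + 0\right) \left(-2\right) \left(0 + 12\right) = \left(-1\right) \left(-2\right) 12 = 2 \cdot 12 = 24$)
$n Q{\left(10 \right)} = 24 \cdot 2 \cdot 10 = 24 \cdot 20 = 480$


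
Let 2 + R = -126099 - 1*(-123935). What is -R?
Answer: 2166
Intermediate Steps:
R = -2166 (R = -2 + (-126099 - 1*(-123935)) = -2 + (-126099 + 123935) = -2 - 2164 = -2166)
-R = -1*(-2166) = 2166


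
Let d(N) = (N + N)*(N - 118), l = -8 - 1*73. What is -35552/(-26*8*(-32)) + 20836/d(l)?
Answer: -15741265/3352752 ≈ -4.6950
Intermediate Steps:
l = -81 (l = -8 - 73 = -81)
d(N) = 2*N*(-118 + N) (d(N) = (2*N)*(-118 + N) = 2*N*(-118 + N))
-35552/(-26*8*(-32)) + 20836/d(l) = -35552/(-26*8*(-32)) + 20836/((2*(-81)*(-118 - 81))) = -35552/((-208*(-32))) + 20836/((2*(-81)*(-199))) = -35552/6656 + 20836/32238 = -35552*1/6656 + 20836*(1/32238) = -1111/208 + 10418/16119 = -15741265/3352752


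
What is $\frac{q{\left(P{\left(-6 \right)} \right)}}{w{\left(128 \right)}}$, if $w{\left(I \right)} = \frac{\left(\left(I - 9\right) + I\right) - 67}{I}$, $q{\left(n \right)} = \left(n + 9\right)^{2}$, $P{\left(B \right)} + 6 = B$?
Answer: $\frac{32}{5} \approx 6.4$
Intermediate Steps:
$P{\left(B \right)} = -6 + B$
$q{\left(n \right)} = \left(9 + n\right)^{2}$
$w{\left(I \right)} = \frac{-76 + 2 I}{I}$ ($w{\left(I \right)} = \frac{\left(\left(I - 9\right) + I\right) - 67}{I} = \frac{\left(\left(-9 + I\right) + I\right) - 67}{I} = \frac{\left(-9 + 2 I\right) - 67}{I} = \frac{-76 + 2 I}{I}$)
$\frac{q{\left(P{\left(-6 \right)} \right)}}{w{\left(128 \right)}} = \frac{\left(9 - 12\right)^{2}}{2 - \frac{76}{128}} = \frac{\left(9 - 12\right)^{2}}{2 - \frac{19}{32}} = \frac{\left(-3\right)^{2}}{2 - \frac{19}{32}} = \frac{9}{\frac{45}{32}} = 9 \cdot \frac{32}{45} = \frac{32}{5}$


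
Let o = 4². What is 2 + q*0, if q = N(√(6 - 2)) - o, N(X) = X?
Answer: 2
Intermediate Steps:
o = 16
q = -14 (q = √(6 - 2) - 1*16 = √4 - 16 = 2 - 16 = -14)
2 + q*0 = 2 - 14*0 = 2 + 0 = 2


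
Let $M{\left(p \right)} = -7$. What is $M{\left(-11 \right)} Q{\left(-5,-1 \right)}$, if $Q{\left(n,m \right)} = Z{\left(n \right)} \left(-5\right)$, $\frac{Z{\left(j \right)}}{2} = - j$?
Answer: $350$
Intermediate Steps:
$Z{\left(j \right)} = - 2 j$ ($Z{\left(j \right)} = 2 \left(- j\right) = - 2 j$)
$Q{\left(n,m \right)} = 10 n$ ($Q{\left(n,m \right)} = - 2 n \left(-5\right) = 10 n$)
$M{\left(-11 \right)} Q{\left(-5,-1 \right)} = - 7 \cdot 10 \left(-5\right) = \left(-7\right) \left(-50\right) = 350$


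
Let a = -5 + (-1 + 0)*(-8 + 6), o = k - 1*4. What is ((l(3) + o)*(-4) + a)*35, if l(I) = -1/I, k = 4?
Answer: -175/3 ≈ -58.333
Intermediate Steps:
o = 0 (o = 4 - 1*4 = 4 - 4 = 0)
a = -3 (a = -5 - 1*(-2) = -5 + 2 = -3)
((l(3) + o)*(-4) + a)*35 = ((-1/3 + 0)*(-4) - 3)*35 = (-1/3*(-4) - 3)*35 = (4/3 - 3)*35 = -5/3*35 = -175/3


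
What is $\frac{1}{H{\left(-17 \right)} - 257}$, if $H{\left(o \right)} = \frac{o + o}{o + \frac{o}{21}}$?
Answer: $- \frac{11}{2806} \approx -0.0039202$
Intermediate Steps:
$H{\left(o \right)} = \frac{21}{11}$ ($H{\left(o \right)} = \frac{2 o}{o + o \frac{1}{21}} = \frac{2 o}{o + \frac{o}{21}} = \frac{2 o}{\frac{22}{21} o} = 2 o \frac{21}{22 o} = \frac{21}{11}$)
$\frac{1}{H{\left(-17 \right)} - 257} = \frac{1}{\frac{21}{11} - 257} = \frac{1}{- \frac{2806}{11}} = - \frac{11}{2806}$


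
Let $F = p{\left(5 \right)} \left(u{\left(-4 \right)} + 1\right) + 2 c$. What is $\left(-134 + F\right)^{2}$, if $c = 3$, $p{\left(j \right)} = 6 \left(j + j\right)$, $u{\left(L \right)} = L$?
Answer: $94864$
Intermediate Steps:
$p{\left(j \right)} = 12 j$ ($p{\left(j \right)} = 6 \cdot 2 j = 12 j$)
$F = -174$ ($F = 12 \cdot 5 \left(-4 + 1\right) + 2 \cdot 3 = 60 \left(-3\right) + 6 = -180 + 6 = -174$)
$\left(-134 + F\right)^{2} = \left(-134 - 174\right)^{2} = \left(-308\right)^{2} = 94864$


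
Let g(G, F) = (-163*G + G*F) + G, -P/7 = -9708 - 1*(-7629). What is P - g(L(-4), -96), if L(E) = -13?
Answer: 11199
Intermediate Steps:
P = 14553 (P = -7*(-9708 - 1*(-7629)) = -7*(-9708 + 7629) = -7*(-2079) = 14553)
g(G, F) = -162*G + F*G (g(G, F) = (-163*G + F*G) + G = -162*G + F*G)
P - g(L(-4), -96) = 14553 - (-13)*(-162 - 96) = 14553 - (-13)*(-258) = 14553 - 1*3354 = 14553 - 3354 = 11199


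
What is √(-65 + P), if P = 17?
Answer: 4*I*√3 ≈ 6.9282*I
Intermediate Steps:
√(-65 + P) = √(-65 + 17) = √(-48) = 4*I*√3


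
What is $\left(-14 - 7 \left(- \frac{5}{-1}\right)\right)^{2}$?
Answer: $2401$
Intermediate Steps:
$\left(-14 - 7 \left(- \frac{5}{-1}\right)\right)^{2} = \left(-14 - 7 \left(\left(-5\right) \left(-1\right)\right)\right)^{2} = \left(-14 - 35\right)^{2} = \left(-49\right)^{2} = 2401$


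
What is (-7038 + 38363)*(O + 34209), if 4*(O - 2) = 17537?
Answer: 4835984825/4 ≈ 1.2090e+9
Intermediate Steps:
O = 17545/4 (O = 2 + (1/4)*17537 = 2 + 17537/4 = 17545/4 ≈ 4386.3)
(-7038 + 38363)*(O + 34209) = (-7038 + 38363)*(17545/4 + 34209) = 31325*(154381/4) = 4835984825/4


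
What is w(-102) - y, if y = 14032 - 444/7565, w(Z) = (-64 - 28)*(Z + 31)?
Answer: -56737056/7565 ≈ -7499.9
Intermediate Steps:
w(Z) = -2852 - 92*Z (w(Z) = -92*(31 + Z) = -2852 - 92*Z)
y = 106151636/7565 (y = 14032 - 444*1/7565 = 14032 - 444/7565 = 106151636/7565 ≈ 14032.)
w(-102) - y = (-2852 - 92*(-102)) - 1*106151636/7565 = (-2852 + 9384) - 106151636/7565 = 6532 - 106151636/7565 = -56737056/7565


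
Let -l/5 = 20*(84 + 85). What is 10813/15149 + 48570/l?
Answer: -55304723/25601810 ≈ -2.1602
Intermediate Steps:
l = -16900 (l = -100*(84 + 85) = -100*169 = -5*3380 = -16900)
10813/15149 + 48570/l = 10813/15149 + 48570/(-16900) = 10813*(1/15149) + 48570*(-1/16900) = 10813/15149 - 4857/1690 = -55304723/25601810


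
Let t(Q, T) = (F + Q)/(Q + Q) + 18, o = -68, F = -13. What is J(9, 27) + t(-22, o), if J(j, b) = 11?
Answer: 1311/44 ≈ 29.795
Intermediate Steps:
t(Q, T) = 18 + (-13 + Q)/(2*Q) (t(Q, T) = (-13 + Q)/(Q + Q) + 18 = (-13 + Q)/((2*Q)) + 18 = (-13 + Q)*(1/(2*Q)) + 18 = (-13 + Q)/(2*Q) + 18 = 18 + (-13 + Q)/(2*Q))
J(9, 27) + t(-22, o) = 11 + (½)*(-13 + 37*(-22))/(-22) = 11 + (½)*(-1/22)*(-13 - 814) = 11 + (½)*(-1/22)*(-827) = 11 + 827/44 = 1311/44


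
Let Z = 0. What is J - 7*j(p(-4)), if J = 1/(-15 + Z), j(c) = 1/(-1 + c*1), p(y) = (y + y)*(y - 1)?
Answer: -16/65 ≈ -0.24615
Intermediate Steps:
p(y) = 2*y*(-1 + y) (p(y) = (2*y)*(-1 + y) = 2*y*(-1 + y))
j(c) = 1/(-1 + c)
J = -1/15 (J = 1/(-15 + 0) = 1/(-15) = -1/15 ≈ -0.066667)
J - 7*j(p(-4)) = -1/15 - 7/(-1 + 2*(-4)*(-1 - 4)) = -1/15 - 7/(-1 + 2*(-4)*(-5)) = -1/15 - 7/(-1 + 40) = -1/15 - 7/39 = -16/65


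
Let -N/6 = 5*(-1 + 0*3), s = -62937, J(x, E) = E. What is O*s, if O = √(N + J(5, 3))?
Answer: -62937*√33 ≈ -3.6155e+5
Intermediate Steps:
N = 30 (N = -30*(-1 + 0*3) = -30*(-1 + 0) = -30*(-1) = -6*(-5) = 30)
O = √33 (O = √(30 + 3) = √33 ≈ 5.7446)
O*s = √33*(-62937) = -62937*√33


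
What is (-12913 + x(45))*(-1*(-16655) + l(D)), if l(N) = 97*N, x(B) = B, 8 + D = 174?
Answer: -421517076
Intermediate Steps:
D = 166 (D = -8 + 174 = 166)
(-12913 + x(45))*(-1*(-16655) + l(D)) = (-12913 + 45)*(-1*(-16655) + 97*166) = -12868*(16655 + 16102) = -12868*32757 = -421517076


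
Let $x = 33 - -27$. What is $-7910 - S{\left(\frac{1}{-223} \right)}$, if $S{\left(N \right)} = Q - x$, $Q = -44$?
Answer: $-7806$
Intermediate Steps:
$x = 60$ ($x = 33 + 27 = 60$)
$S{\left(N \right)} = -104$ ($S{\left(N \right)} = -44 - 60 = -104$)
$-7910 - S{\left(\frac{1}{-223} \right)} = -7910 - -104 = -7910 + 104 = -7806$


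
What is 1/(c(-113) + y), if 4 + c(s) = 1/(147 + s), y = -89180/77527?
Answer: -2635918/13498265 ≈ -0.19528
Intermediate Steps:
y = -89180/77527 (y = -89180*1/77527 = -89180/77527 ≈ -1.1503)
c(s) = -4 + 1/(147 + s)
1/(c(-113) + y) = 1/((-587 - 4*(-113))/(147 - 113) - 89180/77527) = 1/((-587 + 452)/34 - 89180/77527) = 1/((1/34)*(-135) - 89180/77527) = 1/(-135/34 - 89180/77527) = 1/(-13498265/2635918) = -2635918/13498265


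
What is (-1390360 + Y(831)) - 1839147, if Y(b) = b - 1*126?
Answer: -3228802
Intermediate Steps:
Y(b) = -126 + b (Y(b) = b - 126 = -126 + b)
(-1390360 + Y(831)) - 1839147 = (-1390360 + (-126 + 831)) - 1839147 = (-1390360 + 705) - 1839147 = -1389655 - 1839147 = -3228802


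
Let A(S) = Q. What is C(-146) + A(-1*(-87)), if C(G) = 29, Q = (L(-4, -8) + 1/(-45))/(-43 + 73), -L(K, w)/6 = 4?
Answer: 38069/1350 ≈ 28.199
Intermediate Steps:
L(K, w) = -24 (L(K, w) = -6*4 = -24)
Q = -1081/1350 (Q = (-24 + 1/(-45))/(-43 + 73) = (-24 - 1/45)/30 = -1081/45*1/30 = -1081/1350 ≈ -0.80074)
A(S) = -1081/1350
C(-146) + A(-1*(-87)) = 29 - 1081/1350 = 38069/1350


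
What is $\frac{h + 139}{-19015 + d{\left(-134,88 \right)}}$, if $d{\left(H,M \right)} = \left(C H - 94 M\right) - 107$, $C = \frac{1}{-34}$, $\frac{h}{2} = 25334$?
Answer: $- \frac{863719}{465631} \approx -1.8549$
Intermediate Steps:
$h = 50668$ ($h = 2 \cdot 25334 = 50668$)
$C = - \frac{1}{34} \approx -0.029412$
$d{\left(H,M \right)} = -107 - 94 M - \frac{H}{34}$ ($d{\left(H,M \right)} = \left(- \frac{H}{34} - 94 M\right) - 107 = \left(- 94 M - \frac{H}{34}\right) - 107 = -107 - 94 M - \frac{H}{34}$)
$\frac{h + 139}{-19015 + d{\left(-134,88 \right)}} = \frac{50668 + 139}{-19015 - \frac{142376}{17}} = \frac{50807}{-19015 - \frac{142376}{17}} = \frac{50807}{- \frac{465631}{17}} = 50807 \left(- \frac{17}{465631}\right) = - \frac{863719}{465631}$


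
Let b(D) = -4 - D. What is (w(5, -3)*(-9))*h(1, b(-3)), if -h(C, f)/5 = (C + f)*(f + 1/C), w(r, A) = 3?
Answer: 0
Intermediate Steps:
h(C, f) = -5*(C + f)*(f + 1/C)
(w(5, -3)*(-9))*h(1, b(-3)) = (3*(-9))*(5*(-(-4 - 1*(-3)) - 1*1*(1 + (-4 - 1*(-3))**2 + 1*(-4 - 1*(-3))))/1) = -135*(-(-4 + 3) - 1*1*(1 + (-4 + 3)**2 + 1*(-4 + 3))) = -135*(-1*(-1) - 1*1*(1 + (-1)**2 + 1*(-1))) = -135*(1 - 1*1*(1 + 1 - 1)) = -135*(1 - 1*1*1) = -135*(1 - 1) = -135*0 = -27*0 = 0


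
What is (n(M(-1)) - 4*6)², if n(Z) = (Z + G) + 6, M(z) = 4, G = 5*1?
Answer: 81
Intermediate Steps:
G = 5
n(Z) = 11 + Z (n(Z) = (Z + 5) + 6 = (5 + Z) + 6 = 11 + Z)
(n(M(-1)) - 4*6)² = ((11 + 4) - 4*6)² = (15 - 24)² = (-9)² = 81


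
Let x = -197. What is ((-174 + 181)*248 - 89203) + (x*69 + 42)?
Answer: -101018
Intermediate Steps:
((-174 + 181)*248 - 89203) + (x*69 + 42) = ((-174 + 181)*248 - 89203) + (-197*69 + 42) = (7*248 - 89203) + (-13593 + 42) = (1736 - 89203) - 13551 = -87467 - 13551 = -101018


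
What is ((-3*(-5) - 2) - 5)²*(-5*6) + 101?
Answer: -1819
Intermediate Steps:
((-3*(-5) - 2) - 5)²*(-5*6) + 101 = ((15 - 2) - 5)²*(-30) + 101 = (13 - 5)²*(-30) + 101 = 8²*(-30) + 101 = 64*(-30) + 101 = -1920 + 101 = -1819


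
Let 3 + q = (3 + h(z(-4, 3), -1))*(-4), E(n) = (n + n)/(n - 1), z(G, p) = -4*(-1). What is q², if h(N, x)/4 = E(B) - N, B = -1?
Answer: 1089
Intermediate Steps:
z(G, p) = 4
E(n) = 2*n/(-1 + n) (E(n) = (2*n)/(-1 + n) = 2*n/(-1 + n))
h(N, x) = 4 - 4*N (h(N, x) = 4*(2*(-1)/(-1 - 1) - N) = 4*(2*(-1)/(-2) - N) = 4*(2*(-1)*(-½) - N) = 4*(1 - N) = 4 - 4*N)
q = 33 (q = -3 + (3 + (4 - 4*4))*(-4) = -3 + (3 + (4 - 16))*(-4) = -3 + (3 - 12)*(-4) = -3 - 9*(-4) = -3 + 36 = 33)
q² = 33² = 1089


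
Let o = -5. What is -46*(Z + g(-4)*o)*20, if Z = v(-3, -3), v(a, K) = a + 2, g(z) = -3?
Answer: -12880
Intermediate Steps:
v(a, K) = 2 + a
Z = -1 (Z = 2 - 3 = -1)
-46*(Z + g(-4)*o)*20 = -46*(-1 - 3*(-5))*20 = -46*(-1 + 15)*20 = -46*14*20 = -644*20 = -12880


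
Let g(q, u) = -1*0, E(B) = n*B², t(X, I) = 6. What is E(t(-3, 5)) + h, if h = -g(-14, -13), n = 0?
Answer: 0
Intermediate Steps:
E(B) = 0 (E(B) = 0*B² = 0)
g(q, u) = 0
h = 0 (h = -1*0 = 0)
E(t(-3, 5)) + h = 0 + 0 = 0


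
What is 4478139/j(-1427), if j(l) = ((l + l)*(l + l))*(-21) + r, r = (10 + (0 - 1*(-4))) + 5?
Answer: -4478139/171051617 ≈ -0.026180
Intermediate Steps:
r = 19 (r = (10 + (0 + 4)) + 5 = (10 + 4) + 5 = 14 + 5 = 19)
j(l) = 19 - 84*l² (j(l) = ((l + l)*(l + l))*(-21) + 19 = ((2*l)*(2*l))*(-21) + 19 = (4*l²)*(-21) + 19 = -84*l² + 19 = 19 - 84*l²)
4478139/j(-1427) = 4478139/(19 - 84*(-1427)²) = 4478139/(19 - 84*2036329) = 4478139/(19 - 171051636) = 4478139/(-171051617) = 4478139*(-1/171051617) = -4478139/171051617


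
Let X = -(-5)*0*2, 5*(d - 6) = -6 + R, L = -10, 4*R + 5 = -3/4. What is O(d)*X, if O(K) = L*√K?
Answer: 0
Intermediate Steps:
R = -23/16 (R = -5/4 + (-3/4)/4 = -5/4 + (-3*¼)/4 = -5/4 + (¼)*(-¾) = -5/4 - 3/16 = -23/16 ≈ -1.4375)
d = 361/80 (d = 6 + (-6 - 23/16)/5 = 6 + (⅕)*(-119/16) = 6 - 119/80 = 361/80 ≈ 4.5125)
X = 0 (X = -5*0*2 = 0*2 = 0)
O(K) = -10*√K
O(d)*X = -19*√5/2*0 = 0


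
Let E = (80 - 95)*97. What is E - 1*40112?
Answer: -41567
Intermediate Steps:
E = -1455 (E = -15*97 = -1455)
E - 1*40112 = -1455 - 1*40112 = -1455 - 40112 = -41567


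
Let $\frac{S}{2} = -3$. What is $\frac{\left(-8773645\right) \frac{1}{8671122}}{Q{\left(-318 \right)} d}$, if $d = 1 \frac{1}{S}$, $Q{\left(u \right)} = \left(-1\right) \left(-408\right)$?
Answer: $\frac{8773645}{589636296} \approx 0.01488$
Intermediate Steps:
$S = -6$ ($S = 2 \left(-3\right) = -6$)
$Q{\left(u \right)} = 408$
$d = - \frac{1}{6}$ ($d = 1 \frac{1}{-6} = 1 \left(- \frac{1}{6}\right) = - \frac{1}{6} \approx -0.16667$)
$\frac{\left(-8773645\right) \frac{1}{8671122}}{Q{\left(-318 \right)} d} = \frac{\left(-8773645\right) \frac{1}{8671122}}{408 \left(- \frac{1}{6}\right)} = \frac{\left(-8773645\right) \frac{1}{8671122}}{-68} = \left(- \frac{8773645}{8671122}\right) \left(- \frac{1}{68}\right) = \frac{8773645}{589636296}$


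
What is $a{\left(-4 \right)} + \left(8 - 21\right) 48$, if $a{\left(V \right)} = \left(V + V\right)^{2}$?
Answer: $-560$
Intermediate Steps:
$a{\left(V \right)} = 4 V^{2}$ ($a{\left(V \right)} = \left(2 V\right)^{2} = 4 V^{2}$)
$a{\left(-4 \right)} + \left(8 - 21\right) 48 = 4 \left(-4\right)^{2} + \left(8 - 21\right) 48 = 4 \cdot 16 + \left(8 - 21\right) 48 = 64 - 624 = -560$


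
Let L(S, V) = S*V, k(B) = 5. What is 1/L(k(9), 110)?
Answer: 1/550 ≈ 0.0018182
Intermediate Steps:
1/L(k(9), 110) = 1/(5*110) = 1/550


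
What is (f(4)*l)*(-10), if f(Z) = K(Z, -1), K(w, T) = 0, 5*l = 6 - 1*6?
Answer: 0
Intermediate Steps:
l = 0 (l = (6 - 1*6)/5 = (6 - 6)/5 = (⅕)*0 = 0)
f(Z) = 0
(f(4)*l)*(-10) = (0*0)*(-10) = 0*(-10) = 0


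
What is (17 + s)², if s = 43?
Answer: 3600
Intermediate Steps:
(17 + s)² = (17 + 43)² = 60² = 3600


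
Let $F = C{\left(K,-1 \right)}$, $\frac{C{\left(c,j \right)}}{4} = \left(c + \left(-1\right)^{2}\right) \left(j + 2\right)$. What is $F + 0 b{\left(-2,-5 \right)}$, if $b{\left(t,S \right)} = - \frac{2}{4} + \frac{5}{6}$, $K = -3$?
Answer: $-8$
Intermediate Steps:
$C{\left(c,j \right)} = 4 \left(1 + c\right) \left(2 + j\right)$ ($C{\left(c,j \right)} = 4 \left(c + \left(-1\right)^{2}\right) \left(j + 2\right) = 4 \left(c + 1\right) \left(2 + j\right) = 4 \left(1 + c\right) \left(2 + j\right)$)
$b{\left(t,S \right)} = \frac{1}{3}$ ($b{\left(t,S \right)} = \left(-2\right) \frac{1}{4} + 5 \cdot \frac{1}{6} = - \frac{1}{2} + \frac{5}{6} = \frac{1}{3}$)
$F = -8$ ($F = 8 + 4 \left(-1\right) + 8 \left(-3\right) + 4 \left(-3\right) \left(-1\right) = 8 - 4 - 24 + 12 = -8$)
$F + 0 b{\left(-2,-5 \right)} = -8 + 0 \cdot \frac{1}{3} = -8 + 0 = -8$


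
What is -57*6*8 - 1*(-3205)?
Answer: 469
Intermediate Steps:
-57*6*8 - 1*(-3205) = -342*8 + 3205 = -2736 + 3205 = 469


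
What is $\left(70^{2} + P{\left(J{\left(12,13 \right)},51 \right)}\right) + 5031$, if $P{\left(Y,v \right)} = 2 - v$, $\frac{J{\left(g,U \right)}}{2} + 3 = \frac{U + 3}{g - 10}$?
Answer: $9882$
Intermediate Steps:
$J{\left(g,U \right)} = -6 + \frac{2 \left(3 + U\right)}{-10 + g}$ ($J{\left(g,U \right)} = -6 + 2 \frac{U + 3}{g - 10} = -6 + 2 \frac{3 + U}{-10 + g} = -6 + \frac{2 \left(3 + U\right)}{-10 + g}$)
$\left(70^{2} + P{\left(J{\left(12,13 \right)},51 \right)}\right) + 5031 = \left(70^{2} + \left(2 - 51\right)\right) + 5031 = \left(4900 + \left(2 - 51\right)\right) + 5031 = \left(4900 - 49\right) + 5031 = 4851 + 5031 = 9882$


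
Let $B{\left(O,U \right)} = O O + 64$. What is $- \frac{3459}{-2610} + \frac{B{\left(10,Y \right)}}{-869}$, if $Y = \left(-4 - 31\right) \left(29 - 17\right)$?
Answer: $\frac{859277}{756030} \approx 1.1366$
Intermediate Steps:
$Y = -420$ ($Y = \left(-35\right) 12 = -420$)
$B{\left(O,U \right)} = 64 + O^{2}$ ($B{\left(O,U \right)} = O^{2} + 64 = 64 + O^{2}$)
$- \frac{3459}{-2610} + \frac{B{\left(10,Y \right)}}{-869} = - \frac{3459}{-2610} + \frac{64 + 10^{2}}{-869} = \left(-3459\right) \left(- \frac{1}{2610}\right) + \left(64 + 100\right) \left(- \frac{1}{869}\right) = \frac{1153}{870} + 164 \left(- \frac{1}{869}\right) = \frac{1153}{870} - \frac{164}{869} = \frac{859277}{756030}$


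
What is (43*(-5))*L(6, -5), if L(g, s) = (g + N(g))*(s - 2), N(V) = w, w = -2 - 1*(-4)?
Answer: 12040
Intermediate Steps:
w = 2 (w = -2 + 4 = 2)
N(V) = 2
L(g, s) = (-2 + s)*(2 + g) (L(g, s) = (g + 2)*(s - 2) = (2 + g)*(-2 + s) = (-2 + s)*(2 + g))
(43*(-5))*L(6, -5) = (43*(-5))*(-4 - 2*6 + 2*(-5) + 6*(-5)) = -215*(-4 - 12 - 10 - 30) = -215*(-56) = 12040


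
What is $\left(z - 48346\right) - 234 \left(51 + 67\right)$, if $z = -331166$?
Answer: $-407124$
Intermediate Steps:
$\left(z - 48346\right) - 234 \left(51 + 67\right) = \left(-331166 - 48346\right) - 234 \left(51 + 67\right) = -379512 - 27612 = -407124$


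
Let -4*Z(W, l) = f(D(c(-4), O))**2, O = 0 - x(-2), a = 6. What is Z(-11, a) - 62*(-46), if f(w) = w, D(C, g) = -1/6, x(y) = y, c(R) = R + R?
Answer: 410687/144 ≈ 2852.0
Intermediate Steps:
c(R) = 2*R
O = 2 (O = 0 - 1*(-2) = 0 + 2 = 2)
D(C, g) = -1/6 (D(C, g) = -1*1/6 = -1/6)
Z(W, l) = -1/144 (Z(W, l) = -(-1/6)**2/4 = -1/4*1/36 = -1/144)
Z(-11, a) - 62*(-46) = -1/144 - 62*(-46) = -1/144 + 2852 = 410687/144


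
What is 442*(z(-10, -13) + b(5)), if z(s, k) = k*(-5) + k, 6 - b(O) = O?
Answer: 23426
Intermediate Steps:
b(O) = 6 - O
z(s, k) = -4*k (z(s, k) = -5*k + k = -4*k)
442*(z(-10, -13) + b(5)) = 442*(-4*(-13) + (6 - 1*5)) = 442*(52 + (6 - 5)) = 442*(52 + 1) = 442*53 = 23426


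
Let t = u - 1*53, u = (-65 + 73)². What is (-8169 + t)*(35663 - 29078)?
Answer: -53720430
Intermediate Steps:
u = 64 (u = 8² = 64)
t = 11 (t = 64 - 1*53 = 64 - 53 = 11)
(-8169 + t)*(35663 - 29078) = (-8169 + 11)*(35663 - 29078) = -8158*6585 = -53720430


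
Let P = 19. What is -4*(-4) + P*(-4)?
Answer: -60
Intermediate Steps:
-4*(-4) + P*(-4) = -4*(-4) + 19*(-4) = 16 - 76 = -60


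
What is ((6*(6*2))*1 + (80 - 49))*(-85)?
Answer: -8755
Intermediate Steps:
((6*(6*2))*1 + (80 - 49))*(-85) = ((6*12)*1 + 31)*(-85) = (72*1 + 31)*(-85) = (72 + 31)*(-85) = 103*(-85) = -8755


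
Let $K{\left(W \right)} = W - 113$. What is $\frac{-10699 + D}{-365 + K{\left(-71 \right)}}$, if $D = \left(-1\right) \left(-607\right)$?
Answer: $\frac{3364}{183} \approx 18.383$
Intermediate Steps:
$K{\left(W \right)} = -113 + W$
$D = 607$
$\frac{-10699 + D}{-365 + K{\left(-71 \right)}} = \frac{-10699 + 607}{-365 - 184} = - \frac{10092}{-365 - 184} = - \frac{10092}{-549} = \left(-10092\right) \left(- \frac{1}{549}\right) = \frac{3364}{183}$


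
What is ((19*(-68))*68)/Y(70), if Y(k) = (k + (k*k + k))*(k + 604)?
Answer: -5491/212310 ≈ -0.025863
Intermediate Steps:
Y(k) = (604 + k)*(k² + 2*k) (Y(k) = (k + (k² + k))*(604 + k) = (k + (k + k²))*(604 + k) = (k² + 2*k)*(604 + k) = (604 + k)*(k² + 2*k))
((19*(-68))*68)/Y(70) = ((19*(-68))*68)/((70*(1208 + 70² + 606*70))) = (-1292*68)/((70*(1208 + 4900 + 42420))) = -87856/(70*48528) = -87856/3396960 = -87856*1/3396960 = -5491/212310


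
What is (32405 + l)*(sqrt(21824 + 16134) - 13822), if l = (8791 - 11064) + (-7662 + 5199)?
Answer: -382440918 + 27669*sqrt(37958) ≈ -3.7705e+8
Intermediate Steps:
l = -4736 (l = -2273 - 2463 = -4736)
(32405 + l)*(sqrt(21824 + 16134) - 13822) = (32405 - 4736)*(sqrt(21824 + 16134) - 13822) = 27669*(sqrt(37958) - 13822) = 27669*(-13822 + sqrt(37958)) = -382440918 + 27669*sqrt(37958)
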